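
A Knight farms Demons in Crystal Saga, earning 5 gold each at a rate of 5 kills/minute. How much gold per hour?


Gold per minute = 5 * 5 = 25
Gold per hour = 25 * 60 = 1500

1500 gold/hour


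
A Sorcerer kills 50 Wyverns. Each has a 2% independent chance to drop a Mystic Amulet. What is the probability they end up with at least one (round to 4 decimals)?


P(at least one) = 1 - P(none) = 1 - (1-p)^n
p = 2/100 = 0.02
1 - p = 0.98
(1 - p)^50 = 0.98^50 = 0.364170
P(at least one) = 1 - 0.364170 = 0.6358

0.6358


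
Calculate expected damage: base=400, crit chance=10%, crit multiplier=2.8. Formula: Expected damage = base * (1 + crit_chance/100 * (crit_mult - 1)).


E[dmg] = base * (1 + crit_chance * (crit_mult - 1))
cc as decimal = 10/100 = 0.1
cm - 1 = 2.8 - 1 = 1.8
Bonus factor = 0.1 * 1.8 = 0.18
Total multiplier = 1 + 0.18 = 1.18
Expected damage = 400 * 1.18 = 472.00

472.00 damage


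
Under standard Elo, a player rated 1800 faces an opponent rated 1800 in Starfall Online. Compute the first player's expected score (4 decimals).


Elo expected score: Ea = 1/(1 + 10^((Rb-Ra)/400))
Rb - Ra = 1800 - 1800 = 0
(Rb-Ra)/400 = 0/400 = 0.0
10^0.0 = 1.0
Ea = 1/(1 + 1.0) = 1/2.0 = 0.5000

0.5000


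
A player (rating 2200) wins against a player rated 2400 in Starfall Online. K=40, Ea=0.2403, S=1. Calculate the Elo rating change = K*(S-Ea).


Elo update: delta = K * (S - Ea), where S = 1 (wins)
S - Ea = 1 - 0.2403 = 0.7597
Rating change = 40 * 0.7597
= 30.39

30.39 rating points


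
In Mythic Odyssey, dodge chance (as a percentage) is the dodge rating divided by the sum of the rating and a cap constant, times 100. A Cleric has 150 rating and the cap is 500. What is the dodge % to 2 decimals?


dodge% = 150 / (150 + 500) * 100
= 150 / 650 * 100
= 0.230769 * 100
= 23.08%

23.08%


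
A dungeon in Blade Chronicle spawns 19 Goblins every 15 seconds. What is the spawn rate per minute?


Spawns per minute = count * (60 / interval)
= 19 * (60 / 15)
= 19 * 4.0
= 76.0

76.0 per minute


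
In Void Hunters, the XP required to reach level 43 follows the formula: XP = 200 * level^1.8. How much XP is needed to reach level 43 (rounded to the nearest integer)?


XP = 200 * level^1.8
Substitute level = 43:
XP = 200 * 43^1.8
= 200 * 871.4515
= 174290

174290 XP


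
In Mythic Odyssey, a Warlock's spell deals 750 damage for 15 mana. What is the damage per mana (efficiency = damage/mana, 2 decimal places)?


Efficiency = damage / mana
= 750 / 15
= 50.00

50.00 dmg/mana


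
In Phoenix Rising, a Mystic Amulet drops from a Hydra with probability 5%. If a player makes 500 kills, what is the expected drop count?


Expected drops = kills * (drop_rate / 100)
= 500 * (5 / 100)
= 500 * 0.05
= 25.0

25.0 drops


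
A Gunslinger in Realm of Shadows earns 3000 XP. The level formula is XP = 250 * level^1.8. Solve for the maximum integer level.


XP = 250 * level^1.8, so level = (XP / 250)^(1/1.8)
= (3000 / 250)^(1/1.8)
= 12.0^0.5556
= 3.9769
Floor: level = 3

level 3


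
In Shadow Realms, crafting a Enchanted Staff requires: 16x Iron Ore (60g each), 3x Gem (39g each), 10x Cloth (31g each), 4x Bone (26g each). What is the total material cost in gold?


Cost breakdown:
  Iron Ore: 16 * 60 = 960
  Gem: 3 * 39 = 117
  Cloth: 10 * 31 = 310
  Bone: 4 * 26 = 104
Total = 960 + 117 + 310 + 104 = 1491

1491 gold


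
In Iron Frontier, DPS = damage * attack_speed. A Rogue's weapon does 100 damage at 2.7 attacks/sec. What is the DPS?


DPS = damage * attack_speed
= 100 * 2.7
= 270.0

270.0 DPS


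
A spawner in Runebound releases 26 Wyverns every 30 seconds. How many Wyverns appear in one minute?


Spawns per minute = count * (60 / interval)
= 26 * (60 / 30)
= 26 * 2.0
= 52.0

52.0 per minute


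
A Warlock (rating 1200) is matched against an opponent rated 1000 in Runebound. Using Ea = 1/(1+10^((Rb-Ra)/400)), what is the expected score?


Elo expected score: Ea = 1/(1 + 10^((Rb-Ra)/400))
Rb - Ra = 1000 - 1200 = -200
(Rb-Ra)/400 = -200/400 = -0.5
10^-0.5 = 0.316228
Ea = 1/(1 + 0.316228) = 1/1.316228 = 0.7597

0.7597


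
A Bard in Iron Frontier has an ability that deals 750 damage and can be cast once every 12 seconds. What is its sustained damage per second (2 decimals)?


DPS = damage / cooldown
= 750 / 12
= 62.50

62.50 DPS


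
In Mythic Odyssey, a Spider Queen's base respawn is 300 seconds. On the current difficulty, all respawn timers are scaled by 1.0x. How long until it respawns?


Respawn time = base * multiplier
= 300 * 1.0
= 300.0 seconds

300.0 seconds


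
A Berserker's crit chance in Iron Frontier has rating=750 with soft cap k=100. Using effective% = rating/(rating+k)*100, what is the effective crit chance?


effective% = rating / (rating + k) * 100
= 750 / (750 + 100) * 100
= 750 / 850 * 100
= 0.882353 * 100
= 88.24%

88.24%


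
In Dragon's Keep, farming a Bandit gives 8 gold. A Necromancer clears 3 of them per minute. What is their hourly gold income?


Gold per minute = 8 * 3 = 24
Gold per hour = 24 * 60 = 1440

1440 gold/hour


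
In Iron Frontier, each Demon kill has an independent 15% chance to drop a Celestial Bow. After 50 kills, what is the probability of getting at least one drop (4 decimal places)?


P(at least one) = 1 - P(none) = 1 - (1-p)^n
p = 15/100 = 0.15
1 - p = 0.85
(1 - p)^50 = 0.85^50 = 0.000296
P(at least one) = 1 - 0.000296 = 0.9997

0.9997


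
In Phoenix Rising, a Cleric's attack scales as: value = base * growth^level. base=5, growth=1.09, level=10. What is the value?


value = base * growth^level
= 5 * 1.09^10
= 5 * 2.367364
= 11.84

11.84 attack


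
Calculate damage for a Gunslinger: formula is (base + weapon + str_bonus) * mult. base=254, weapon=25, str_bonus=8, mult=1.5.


Sum base + weapon + str = 254 + 25 + 8 = 287
Multiply by 1.5:
287 * 1.5 = 430.5

430.5 damage


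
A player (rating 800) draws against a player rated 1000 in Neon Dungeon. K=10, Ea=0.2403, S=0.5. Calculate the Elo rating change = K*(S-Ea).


Elo update: delta = K * (S - Ea), where S = 0.5 (draws)
S - Ea = 0.5 - 0.2403 = 0.2597
Rating change = 10 * 0.2597
= 2.60

2.60 rating points


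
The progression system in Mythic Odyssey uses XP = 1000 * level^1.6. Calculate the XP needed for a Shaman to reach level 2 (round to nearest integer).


XP = 1000 * level^1.6
Substitute level = 2:
XP = 1000 * 2^1.6
= 1000 * 3.0314
= 3031

3031 XP


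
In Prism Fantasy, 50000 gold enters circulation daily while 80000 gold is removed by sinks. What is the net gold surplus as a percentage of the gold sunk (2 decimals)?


Net gold = 50000 - 80000 = -30000
Inflation rate = net / sunk * 100 = -30000 / 80000 * 100
= -0.375 * 100
= -37.50%

-37.50%


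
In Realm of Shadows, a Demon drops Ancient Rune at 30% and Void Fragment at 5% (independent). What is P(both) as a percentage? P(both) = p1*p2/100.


For independent events, P(both) = P(A) * P(B)
= 30% * 5%
= 150 / 100 %
= 1.5%

1.5%


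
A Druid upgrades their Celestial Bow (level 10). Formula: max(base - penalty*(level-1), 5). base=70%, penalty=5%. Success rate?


raw_rate = 70 - 5 * (10 - 1)
= 70 - 5 * 9
= 70 - 45
= 25
Apply floor: max(25, 5) = 25%

25%


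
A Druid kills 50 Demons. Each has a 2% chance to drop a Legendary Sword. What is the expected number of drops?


Expected drops = kills * (drop_rate / 100)
= 50 * (2 / 100)
= 50 * 0.02
= 1.0

1.0 drops


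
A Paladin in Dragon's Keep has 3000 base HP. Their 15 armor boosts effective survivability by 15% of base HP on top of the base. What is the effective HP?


EHP = 3000 * (1 + 15/100)
= 3000 * (1 + 0.15)
= 3000 * 1.15
= 3450.0

3450.0 EHP


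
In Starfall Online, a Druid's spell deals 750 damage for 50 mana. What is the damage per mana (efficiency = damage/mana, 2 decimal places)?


Efficiency = damage / mana
= 750 / 50
= 15.00

15.00 dmg/mana


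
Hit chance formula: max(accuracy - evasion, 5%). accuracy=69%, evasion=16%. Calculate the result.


accuracy - evasion = 69 - 16 = 53
Apply floor: max(53, 5) = 53
Hit chance = 53%

53%


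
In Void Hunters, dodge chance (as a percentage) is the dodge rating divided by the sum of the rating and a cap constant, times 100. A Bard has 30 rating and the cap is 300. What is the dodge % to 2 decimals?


dodge% = 30 / (30 + 300) * 100
= 30 / 330 * 100
= 0.090909 * 100
= 9.09%

9.09%


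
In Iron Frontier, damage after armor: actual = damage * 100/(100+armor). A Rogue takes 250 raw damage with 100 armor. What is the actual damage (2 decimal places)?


actual = 250 * 100 / (100 + 100)
= 250 * 100 / 200
= 25000 / 200
= 125.00

125.00 damage


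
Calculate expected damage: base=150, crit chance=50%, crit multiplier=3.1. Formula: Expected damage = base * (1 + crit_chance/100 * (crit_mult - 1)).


E[dmg] = base * (1 + crit_chance * (crit_mult - 1))
cc as decimal = 50/100 = 0.5
cm - 1 = 3.1 - 1 = 2.1
Bonus factor = 0.5 * 2.1 = 1.05
Total multiplier = 1 + 1.05 = 2.05
Expected damage = 150 * 2.05 = 307.50

307.50 damage


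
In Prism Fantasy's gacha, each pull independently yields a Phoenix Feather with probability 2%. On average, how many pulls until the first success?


Expected pulls for a geometric distribution = 1/p = 100 / rate%
= 100 / 2
= 50.0

50.0 pulls


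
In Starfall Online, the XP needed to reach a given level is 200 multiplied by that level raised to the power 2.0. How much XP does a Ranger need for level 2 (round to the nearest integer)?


XP = 200 * level^2.0
Substitute level = 2:
XP = 200 * 2^2.0
= 200 * 4.0
= 800

800 XP


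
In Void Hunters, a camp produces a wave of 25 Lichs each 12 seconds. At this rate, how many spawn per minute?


Spawns per minute = count * (60 / interval)
= 25 * (60 / 12)
= 25 * 5.0
= 125.0

125.0 per minute


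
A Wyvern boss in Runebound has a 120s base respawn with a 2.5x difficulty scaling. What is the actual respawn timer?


Respawn time = base * multiplier
= 120 * 2.5
= 300.0 seconds

300.0 seconds


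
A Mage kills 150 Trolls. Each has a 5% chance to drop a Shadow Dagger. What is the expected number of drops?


Expected drops = kills * (drop_rate / 100)
= 150 * (5 / 100)
= 150 * 0.05
= 7.5

7.5 drops


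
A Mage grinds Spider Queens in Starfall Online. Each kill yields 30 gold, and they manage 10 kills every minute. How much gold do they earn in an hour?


Gold per minute = 30 * 10 = 300
Gold per hour = 300 * 60 = 18000

18000 gold/hour


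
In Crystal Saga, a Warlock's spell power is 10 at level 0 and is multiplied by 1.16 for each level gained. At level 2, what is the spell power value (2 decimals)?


value = base * growth^level
= 10 * 1.16^2
= 10 * 1.3456
= 13.46

13.46 spell power


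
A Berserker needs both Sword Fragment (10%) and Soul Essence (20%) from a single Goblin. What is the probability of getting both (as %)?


For independent events, P(both) = P(A) * P(B)
= 10% * 20%
= 200 / 100 %
= 2.0%

2.0%


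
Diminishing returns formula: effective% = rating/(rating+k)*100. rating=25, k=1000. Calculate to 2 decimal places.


effective% = rating / (rating + k) * 100
= 25 / (25 + 1000) * 100
= 25 / 1025 * 100
= 0.02439 * 100
= 2.44%

2.44%


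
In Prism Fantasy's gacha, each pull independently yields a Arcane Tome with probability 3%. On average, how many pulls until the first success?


Expected pulls for a geometric distribution = 1/p = 100 / rate%
= 100 / 3
= 33.33

33.33 pulls


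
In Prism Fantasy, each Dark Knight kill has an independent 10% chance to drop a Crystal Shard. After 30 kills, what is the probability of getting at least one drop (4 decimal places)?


P(at least one) = 1 - P(none) = 1 - (1-p)^n
p = 10/100 = 0.1
1 - p = 0.9
(1 - p)^30 = 0.9^30 = 0.042391
P(at least one) = 1 - 0.042391 = 0.9576

0.9576


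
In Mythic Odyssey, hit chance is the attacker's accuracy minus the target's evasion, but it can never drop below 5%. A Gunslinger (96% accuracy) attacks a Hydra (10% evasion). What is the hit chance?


accuracy - evasion = 96 - 10 = 86
Apply floor: max(86, 5) = 86
Hit chance = 86%

86%


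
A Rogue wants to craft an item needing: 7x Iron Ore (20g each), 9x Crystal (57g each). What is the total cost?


Cost breakdown:
  Iron Ore: 7 * 20 = 140
  Crystal: 9 * 57 = 513
Total = 140 + 513 = 653

653 gold


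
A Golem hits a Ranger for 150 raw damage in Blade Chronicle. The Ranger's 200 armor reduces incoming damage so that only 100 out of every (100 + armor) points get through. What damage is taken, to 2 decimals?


actual = 150 * 100 / (100 + 200)
= 150 * 100 / 300
= 15000 / 300
= 50.00

50.00 damage


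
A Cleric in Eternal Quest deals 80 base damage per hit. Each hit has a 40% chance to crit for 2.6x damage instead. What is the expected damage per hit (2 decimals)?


E[dmg] = base * (1 + crit_chance * (crit_mult - 1))
cc as decimal = 40/100 = 0.4
cm - 1 = 2.6 - 1 = 1.6
Bonus factor = 0.4 * 1.6 = 0.64
Total multiplier = 1 + 0.64 = 1.64
Expected damage = 80 * 1.64 = 131.20

131.20 damage


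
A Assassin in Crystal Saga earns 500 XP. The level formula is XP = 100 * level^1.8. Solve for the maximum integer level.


XP = 100 * level^1.8, so level = (XP / 100)^(1/1.8)
= (500 / 100)^(1/1.8)
= 5.0^0.5556
= 2.4452
Floor: level = 2

level 2


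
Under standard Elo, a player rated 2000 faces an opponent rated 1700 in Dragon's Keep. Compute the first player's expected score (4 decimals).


Elo expected score: Ea = 1/(1 + 10^((Rb-Ra)/400))
Rb - Ra = 1700 - 2000 = -300
(Rb-Ra)/400 = -300/400 = -0.75
10^-0.75 = 0.177828
Ea = 1/(1 + 0.177828) = 1/1.177828 = 0.8490

0.8490


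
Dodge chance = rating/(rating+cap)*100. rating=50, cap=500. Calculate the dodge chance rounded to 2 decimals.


dodge% = 50 / (50 + 500) * 100
= 50 / 550 * 100
= 0.090909 * 100
= 9.09%

9.09%


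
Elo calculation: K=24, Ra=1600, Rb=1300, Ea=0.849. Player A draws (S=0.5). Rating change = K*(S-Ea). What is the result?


Elo update: delta = K * (S - Ea), where S = 0.5 (draws)
S - Ea = 0.5 - 0.849 = -0.349
Rating change = 24 * -0.349
= -8.38

-8.38 rating points


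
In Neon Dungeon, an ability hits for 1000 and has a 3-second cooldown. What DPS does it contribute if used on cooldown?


DPS = damage / cooldown
= 1000 / 3
= 333.33

333.33 DPS


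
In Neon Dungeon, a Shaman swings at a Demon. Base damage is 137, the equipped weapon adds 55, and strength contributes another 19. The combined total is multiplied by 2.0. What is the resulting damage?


Sum base + weapon + str = 137 + 55 + 19 = 211
Multiply by 2.0:
211 * 2.0 = 422.0

422.0 damage


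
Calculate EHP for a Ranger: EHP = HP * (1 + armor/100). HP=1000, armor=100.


EHP = 1000 * (1 + 100/100)
= 1000 * (1 + 1.0)
= 1000 * 2.0
= 2000.0

2000.0 EHP


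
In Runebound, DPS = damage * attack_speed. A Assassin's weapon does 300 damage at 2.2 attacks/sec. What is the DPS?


DPS = damage * attack_speed
= 300 * 2.2
= 660.0

660.0 DPS


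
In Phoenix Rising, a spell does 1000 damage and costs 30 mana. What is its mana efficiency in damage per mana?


Efficiency = damage / mana
= 1000 / 30
= 33.33

33.33 dmg/mana


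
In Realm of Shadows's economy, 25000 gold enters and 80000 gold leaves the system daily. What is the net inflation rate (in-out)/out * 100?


Net gold = 25000 - 80000 = -55000
Inflation rate = net / sunk * 100 = -55000 / 80000 * 100
= -0.6875 * 100
= -68.75%

-68.75%


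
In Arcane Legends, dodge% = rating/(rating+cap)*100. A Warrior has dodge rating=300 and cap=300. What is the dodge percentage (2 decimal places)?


dodge% = 300 / (300 + 300) * 100
= 300 / 600 * 100
= 0.5 * 100
= 50.00%

50.00%


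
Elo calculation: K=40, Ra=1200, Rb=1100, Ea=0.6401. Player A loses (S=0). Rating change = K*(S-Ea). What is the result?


Elo update: delta = K * (S - Ea), where S = 0 (loses)
S - Ea = 0 - 0.6401 = -0.6401
Rating change = 40 * -0.6401
= -25.60

-25.60 rating points


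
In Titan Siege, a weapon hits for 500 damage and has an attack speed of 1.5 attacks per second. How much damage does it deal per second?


DPS = damage * attack_speed
= 500 * 1.5
= 750.0

750.0 DPS


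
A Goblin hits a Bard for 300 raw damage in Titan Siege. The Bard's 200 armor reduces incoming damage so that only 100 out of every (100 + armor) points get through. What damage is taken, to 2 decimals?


actual = 300 * 100 / (100 + 200)
= 300 * 100 / 300
= 30000 / 300
= 100.00

100.00 damage


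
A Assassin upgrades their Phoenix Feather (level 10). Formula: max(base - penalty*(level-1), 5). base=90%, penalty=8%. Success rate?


raw_rate = 90 - 8 * (10 - 1)
= 90 - 8 * 9
= 90 - 72
= 18
Apply floor: max(18, 5) = 18%

18%


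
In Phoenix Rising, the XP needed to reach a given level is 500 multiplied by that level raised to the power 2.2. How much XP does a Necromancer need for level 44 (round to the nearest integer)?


XP = 500 * level^2.2
Substitute level = 44:
XP = 500 * 44^2.2
= 500 * 4126.6334
= 2063317

2063317 XP


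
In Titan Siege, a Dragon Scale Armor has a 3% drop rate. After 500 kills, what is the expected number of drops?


Expected drops = kills * (drop_rate / 100)
= 500 * (3 / 100)
= 500 * 0.03
= 15.0

15.0 drops


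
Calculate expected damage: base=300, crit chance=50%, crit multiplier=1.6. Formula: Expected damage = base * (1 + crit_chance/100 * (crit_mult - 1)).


E[dmg] = base * (1 + crit_chance * (crit_mult - 1))
cc as decimal = 50/100 = 0.5
cm - 1 = 1.6 - 1 = 0.6
Bonus factor = 0.5 * 0.6 = 0.3
Total multiplier = 1 + 0.3 = 1.3
Expected damage = 300 * 1.3 = 390.00

390.00 damage


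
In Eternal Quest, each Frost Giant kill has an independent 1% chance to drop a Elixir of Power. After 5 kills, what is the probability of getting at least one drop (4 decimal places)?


P(at least one) = 1 - P(none) = 1 - (1-p)^n
p = 1/100 = 0.01
1 - p = 0.99
(1 - p)^5 = 0.99^5 = 0.950990
P(at least one) = 1 - 0.950990 = 0.0490

0.0490


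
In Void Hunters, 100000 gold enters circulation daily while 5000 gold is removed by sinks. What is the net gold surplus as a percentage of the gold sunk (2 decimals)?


Net gold = 100000 - 5000 = 95000
Inflation rate = net / sunk * 100 = 95000 / 5000 * 100
= 19.0 * 100
= 1900.00%

1900.00%


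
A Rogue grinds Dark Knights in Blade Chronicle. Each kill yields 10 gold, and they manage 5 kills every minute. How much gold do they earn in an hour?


Gold per minute = 10 * 5 = 50
Gold per hour = 50 * 60 = 3000

3000 gold/hour


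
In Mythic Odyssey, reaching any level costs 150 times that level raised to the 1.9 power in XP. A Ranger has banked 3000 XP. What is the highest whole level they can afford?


XP = 150 * level^1.9, so level = (XP / 150)^(1/1.9)
= (3000 / 150)^(1/1.9)
= 20.0^0.5263
= 4.839
Floor: level = 4

level 4


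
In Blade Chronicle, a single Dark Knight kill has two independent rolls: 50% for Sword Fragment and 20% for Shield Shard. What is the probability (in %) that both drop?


For independent events, P(both) = P(A) * P(B)
= 50% * 20%
= 1000 / 100 %
= 10.0%

10.0%


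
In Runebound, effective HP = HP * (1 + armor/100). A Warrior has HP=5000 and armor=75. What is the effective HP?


EHP = 5000 * (1 + 75/100)
= 5000 * (1 + 0.75)
= 5000 * 1.75
= 8750.0

8750.0 EHP


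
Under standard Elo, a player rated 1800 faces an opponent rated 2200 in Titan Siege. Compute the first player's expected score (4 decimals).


Elo expected score: Ea = 1/(1 + 10^((Rb-Ra)/400))
Rb - Ra = 2200 - 1800 = 400
(Rb-Ra)/400 = 400/400 = 1.0
10^1.0 = 10.0
Ea = 1/(1 + 10.0) = 1/11.0 = 0.0909

0.0909


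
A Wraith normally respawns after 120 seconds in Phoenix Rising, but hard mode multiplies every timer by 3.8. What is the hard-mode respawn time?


Respawn time = base * multiplier
= 120 * 3.8
= 456.0 seconds

456.0 seconds


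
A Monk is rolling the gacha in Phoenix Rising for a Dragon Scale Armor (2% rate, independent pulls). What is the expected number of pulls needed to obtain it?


Expected pulls for a geometric distribution = 1/p = 100 / rate%
= 100 / 2
= 50.0

50.0 pulls


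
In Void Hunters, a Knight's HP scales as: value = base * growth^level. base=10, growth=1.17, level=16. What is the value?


value = base * growth^level
= 10 * 1.17^16
= 10 * 12.330304
= 123.30

123.30 HP


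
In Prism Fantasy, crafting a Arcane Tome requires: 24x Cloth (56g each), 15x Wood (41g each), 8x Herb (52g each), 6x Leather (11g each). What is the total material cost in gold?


Cost breakdown:
  Cloth: 24 * 56 = 1344
  Wood: 15 * 41 = 615
  Herb: 8 * 52 = 416
  Leather: 6 * 11 = 66
Total = 1344 + 615 + 416 + 66 = 2441

2441 gold


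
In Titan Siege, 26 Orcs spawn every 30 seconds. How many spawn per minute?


Spawns per minute = count * (60 / interval)
= 26 * (60 / 30)
= 26 * 2.0
= 52.0

52.0 per minute


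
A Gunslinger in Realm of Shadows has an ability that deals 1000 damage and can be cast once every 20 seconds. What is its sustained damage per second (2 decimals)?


DPS = damage / cooldown
= 1000 / 20
= 50.00

50.00 DPS


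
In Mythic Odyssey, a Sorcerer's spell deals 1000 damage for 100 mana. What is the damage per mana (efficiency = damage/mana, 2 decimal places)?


Efficiency = damage / mana
= 1000 / 100
= 10.00

10.00 dmg/mana


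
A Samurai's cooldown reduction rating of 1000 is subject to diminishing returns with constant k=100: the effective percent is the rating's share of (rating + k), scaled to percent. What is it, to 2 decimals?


effective% = rating / (rating + k) * 100
= 1000 / (1000 + 100) * 100
= 1000 / 1100 * 100
= 0.909091 * 100
= 90.91%

90.91%


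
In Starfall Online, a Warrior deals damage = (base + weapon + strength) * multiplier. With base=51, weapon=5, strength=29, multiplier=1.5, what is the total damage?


Sum base + weapon + str = 51 + 5 + 29 = 85
Multiply by 1.5:
85 * 1.5 = 127.5

127.5 damage


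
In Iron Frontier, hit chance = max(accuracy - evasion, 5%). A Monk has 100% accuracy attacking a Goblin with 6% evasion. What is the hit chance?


accuracy - evasion = 100 - 6 = 94
Apply floor: max(94, 5) = 94
Hit chance = 94%

94%


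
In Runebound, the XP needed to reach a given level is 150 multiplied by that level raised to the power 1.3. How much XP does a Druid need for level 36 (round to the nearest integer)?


XP = 150 * level^1.3
Substitute level = 36:
XP = 150 * 36^1.3
= 150 * 105.4856
= 15823

15823 XP


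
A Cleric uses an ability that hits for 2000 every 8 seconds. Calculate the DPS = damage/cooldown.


DPS = damage / cooldown
= 2000 / 8
= 250.00

250.00 DPS


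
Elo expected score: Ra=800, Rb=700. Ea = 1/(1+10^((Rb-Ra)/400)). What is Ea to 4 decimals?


Elo expected score: Ea = 1/(1 + 10^((Rb-Ra)/400))
Rb - Ra = 700 - 800 = -100
(Rb-Ra)/400 = -100/400 = -0.25
10^-0.25 = 0.562341
Ea = 1/(1 + 0.562341) = 1/1.562341 = 0.6401

0.6401


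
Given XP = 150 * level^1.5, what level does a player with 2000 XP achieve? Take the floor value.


XP = 150 * level^1.5, so level = (XP / 150)^(1/1.5)
= (2000 / 150)^(1/1.5)
= 13.3333^0.6667
= 5.6229
Floor: level = 5

level 5


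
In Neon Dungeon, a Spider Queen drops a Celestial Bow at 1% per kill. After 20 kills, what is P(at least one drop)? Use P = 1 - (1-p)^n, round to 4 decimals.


P(at least one) = 1 - P(none) = 1 - (1-p)^n
p = 1/100 = 0.01
1 - p = 0.99
(1 - p)^20 = 0.99^20 = 0.817907
P(at least one) = 1 - 0.817907 = 0.1821

0.1821


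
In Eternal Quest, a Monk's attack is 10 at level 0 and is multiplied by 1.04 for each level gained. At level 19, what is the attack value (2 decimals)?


value = base * growth^level
= 10 * 1.04^19
= 10 * 2.106849
= 21.07

21.07 attack


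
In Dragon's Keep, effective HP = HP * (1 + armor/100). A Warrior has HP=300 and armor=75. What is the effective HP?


EHP = 300 * (1 + 75/100)
= 300 * (1 + 0.75)
= 300 * 1.75
= 525.0

525.0 EHP


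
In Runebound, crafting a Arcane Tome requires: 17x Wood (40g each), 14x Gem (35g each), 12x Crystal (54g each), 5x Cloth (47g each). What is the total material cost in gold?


Cost breakdown:
  Wood: 17 * 40 = 680
  Gem: 14 * 35 = 490
  Crystal: 12 * 54 = 648
  Cloth: 5 * 47 = 235
Total = 680 + 490 + 648 + 235 = 2053

2053 gold


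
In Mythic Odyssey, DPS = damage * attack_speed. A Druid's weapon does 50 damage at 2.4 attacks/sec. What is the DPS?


DPS = damage * attack_speed
= 50 * 2.4
= 120.0

120.0 DPS


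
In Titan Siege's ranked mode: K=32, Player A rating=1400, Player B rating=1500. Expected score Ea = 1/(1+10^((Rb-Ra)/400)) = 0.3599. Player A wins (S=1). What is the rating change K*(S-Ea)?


Elo update: delta = K * (S - Ea), where S = 1 (wins)
S - Ea = 1 - 0.3599 = 0.6401
Rating change = 32 * 0.6401
= 20.48

20.48 rating points


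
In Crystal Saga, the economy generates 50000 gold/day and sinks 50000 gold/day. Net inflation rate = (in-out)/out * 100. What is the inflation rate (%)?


Net gold = 50000 - 50000 = 0
Inflation rate = net / sunk * 100 = 0 / 50000 * 100
= 0.0 * 100
= 0.00%

0.00%


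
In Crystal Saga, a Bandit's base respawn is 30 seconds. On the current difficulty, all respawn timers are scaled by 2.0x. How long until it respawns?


Respawn time = base * multiplier
= 30 * 2.0
= 60.0 seconds

60.0 seconds


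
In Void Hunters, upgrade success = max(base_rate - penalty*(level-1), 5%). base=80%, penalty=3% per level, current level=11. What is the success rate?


raw_rate = 80 - 3 * (11 - 1)
= 80 - 3 * 10
= 80 - 30
= 50
Apply floor: max(50, 5) = 50%

50%


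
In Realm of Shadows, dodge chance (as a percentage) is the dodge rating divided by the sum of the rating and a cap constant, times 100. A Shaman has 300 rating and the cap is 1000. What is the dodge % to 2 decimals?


dodge% = 300 / (300 + 1000) * 100
= 300 / 1300 * 100
= 0.230769 * 100
= 23.08%

23.08%


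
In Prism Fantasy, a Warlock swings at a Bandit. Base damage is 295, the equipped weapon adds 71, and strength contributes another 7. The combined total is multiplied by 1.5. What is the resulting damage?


Sum base + weapon + str = 295 + 71 + 7 = 373
Multiply by 1.5:
373 * 1.5 = 559.5

559.5 damage


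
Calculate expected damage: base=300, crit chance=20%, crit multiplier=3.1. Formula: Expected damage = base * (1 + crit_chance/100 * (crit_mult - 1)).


E[dmg] = base * (1 + crit_chance * (crit_mult - 1))
cc as decimal = 20/100 = 0.2
cm - 1 = 3.1 - 1 = 2.1
Bonus factor = 0.2 * 2.1 = 0.42
Total multiplier = 1 + 0.42 = 1.42
Expected damage = 300 * 1.42 = 426.00

426.00 damage


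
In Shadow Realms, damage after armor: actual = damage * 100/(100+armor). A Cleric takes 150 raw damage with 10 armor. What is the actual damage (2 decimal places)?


actual = 150 * 100 / (100 + 10)
= 150 * 100 / 110
= 15000 / 110
= 136.36

136.36 damage


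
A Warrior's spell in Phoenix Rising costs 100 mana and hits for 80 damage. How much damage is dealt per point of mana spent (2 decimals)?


Efficiency = damage / mana
= 80 / 100
= 0.80

0.80 dmg/mana


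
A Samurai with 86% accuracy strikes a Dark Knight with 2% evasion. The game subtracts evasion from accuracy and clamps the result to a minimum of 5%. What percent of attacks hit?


accuracy - evasion = 86 - 2 = 84
Apply floor: max(84, 5) = 84
Hit chance = 84%

84%


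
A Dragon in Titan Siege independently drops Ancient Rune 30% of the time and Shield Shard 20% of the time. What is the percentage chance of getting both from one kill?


For independent events, P(both) = P(A) * P(B)
= 30% * 20%
= 600 / 100 %
= 6.0%

6.0%


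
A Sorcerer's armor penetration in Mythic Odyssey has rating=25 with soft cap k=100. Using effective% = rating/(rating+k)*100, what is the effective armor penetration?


effective% = rating / (rating + k) * 100
= 25 / (25 + 100) * 100
= 25 / 125 * 100
= 0.2 * 100
= 20.00%

20.00%


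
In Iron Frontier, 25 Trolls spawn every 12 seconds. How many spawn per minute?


Spawns per minute = count * (60 / interval)
= 25 * (60 / 12)
= 25 * 5.0
= 125.0

125.0 per minute


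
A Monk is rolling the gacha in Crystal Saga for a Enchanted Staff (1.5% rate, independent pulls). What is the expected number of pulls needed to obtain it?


Expected pulls for a geometric distribution = 1/p = 100 / rate%
= 100 / 1.5
= 66.67

66.67 pulls


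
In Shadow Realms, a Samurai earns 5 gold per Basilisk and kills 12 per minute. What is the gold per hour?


Gold per minute = 5 * 12 = 60
Gold per hour = 60 * 60 = 3600

3600 gold/hour


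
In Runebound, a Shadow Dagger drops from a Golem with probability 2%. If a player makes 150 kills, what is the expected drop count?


Expected drops = kills * (drop_rate / 100)
= 150 * (2 / 100)
= 150 * 0.02
= 3.0

3.0 drops


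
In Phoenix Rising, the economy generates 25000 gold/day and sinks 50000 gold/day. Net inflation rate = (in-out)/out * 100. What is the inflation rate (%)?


Net gold = 25000 - 50000 = -25000
Inflation rate = net / sunk * 100 = -25000 / 50000 * 100
= -0.5 * 100
= -50.00%

-50.00%


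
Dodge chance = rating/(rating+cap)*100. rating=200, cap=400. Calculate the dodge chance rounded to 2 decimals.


dodge% = 200 / (200 + 400) * 100
= 200 / 600 * 100
= 0.333333 * 100
= 33.33%

33.33%


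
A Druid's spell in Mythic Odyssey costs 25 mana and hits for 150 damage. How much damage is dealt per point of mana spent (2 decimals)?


Efficiency = damage / mana
= 150 / 25
= 6.00

6.00 dmg/mana


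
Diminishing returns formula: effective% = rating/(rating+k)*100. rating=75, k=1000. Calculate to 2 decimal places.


effective% = rating / (rating + k) * 100
= 75 / (75 + 1000) * 100
= 75 / 1075 * 100
= 0.069767 * 100
= 6.98%

6.98%


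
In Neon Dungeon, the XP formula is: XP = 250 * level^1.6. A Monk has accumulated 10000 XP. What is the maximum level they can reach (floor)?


XP = 250 * level^1.6, so level = (XP / 250)^(1/1.6)
= (10000 / 250)^(1/1.6)
= 40.0^0.625
= 10.0297
Floor: level = 10

level 10


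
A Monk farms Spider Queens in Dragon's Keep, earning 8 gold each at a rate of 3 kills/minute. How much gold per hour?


Gold per minute = 8 * 3 = 24
Gold per hour = 24 * 60 = 1440

1440 gold/hour


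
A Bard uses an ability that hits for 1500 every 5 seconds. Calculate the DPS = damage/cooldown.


DPS = damage / cooldown
= 1500 / 5
= 300.00

300.00 DPS


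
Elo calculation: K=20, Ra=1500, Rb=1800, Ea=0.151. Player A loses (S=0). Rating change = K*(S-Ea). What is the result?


Elo update: delta = K * (S - Ea), where S = 0 (loses)
S - Ea = 0 - 0.151 = -0.151
Rating change = 20 * -0.151
= -3.02

-3.02 rating points


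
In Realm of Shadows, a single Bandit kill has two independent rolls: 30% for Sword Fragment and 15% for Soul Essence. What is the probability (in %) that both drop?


For independent events, P(both) = P(A) * P(B)
= 30% * 15%
= 450 / 100 %
= 4.5%

4.5%


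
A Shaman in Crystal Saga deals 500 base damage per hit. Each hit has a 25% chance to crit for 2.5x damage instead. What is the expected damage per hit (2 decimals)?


E[dmg] = base * (1 + crit_chance * (crit_mult - 1))
cc as decimal = 25/100 = 0.25
cm - 1 = 2.5 - 1 = 1.5
Bonus factor = 0.25 * 1.5 = 0.375
Total multiplier = 1 + 0.375 = 1.375
Expected damage = 500 * 1.375 = 687.50

687.50 damage


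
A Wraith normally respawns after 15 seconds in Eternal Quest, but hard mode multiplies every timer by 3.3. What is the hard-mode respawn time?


Respawn time = base * multiplier
= 15 * 3.3
= 49.5 seconds

49.5 seconds


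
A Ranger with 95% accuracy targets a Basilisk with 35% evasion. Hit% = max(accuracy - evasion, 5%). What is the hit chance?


accuracy - evasion = 95 - 35 = 60
Apply floor: max(60, 5) = 60
Hit chance = 60%

60%


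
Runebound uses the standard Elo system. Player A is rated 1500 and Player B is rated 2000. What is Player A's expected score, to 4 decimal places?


Elo expected score: Ea = 1/(1 + 10^((Rb-Ra)/400))
Rb - Ra = 2000 - 1500 = 500
(Rb-Ra)/400 = 500/400 = 1.25
10^1.25 = 17.782794
Ea = 1/(1 + 17.782794) = 1/18.782794 = 0.0532

0.0532


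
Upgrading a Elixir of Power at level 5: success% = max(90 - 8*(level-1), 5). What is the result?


raw_rate = 90 - 8 * (5 - 1)
= 90 - 8 * 4
= 90 - 32
= 58
Apply floor: max(58, 5) = 58%

58%


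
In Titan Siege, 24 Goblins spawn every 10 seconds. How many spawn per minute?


Spawns per minute = count * (60 / interval)
= 24 * (60 / 10)
= 24 * 6.0
= 144.0

144.0 per minute


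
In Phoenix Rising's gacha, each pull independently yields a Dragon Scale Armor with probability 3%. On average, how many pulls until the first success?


Expected pulls for a geometric distribution = 1/p = 100 / rate%
= 100 / 3
= 33.33

33.33 pulls


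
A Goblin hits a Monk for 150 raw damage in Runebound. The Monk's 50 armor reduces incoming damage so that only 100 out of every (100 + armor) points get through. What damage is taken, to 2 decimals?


actual = 150 * 100 / (100 + 50)
= 150 * 100 / 150
= 15000 / 150
= 100.00

100.00 damage


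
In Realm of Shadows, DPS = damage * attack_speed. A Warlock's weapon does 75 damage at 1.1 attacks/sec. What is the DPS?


DPS = damage * attack_speed
= 75 * 1.1
= 82.5

82.5 DPS


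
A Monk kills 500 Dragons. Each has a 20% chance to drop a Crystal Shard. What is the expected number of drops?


Expected drops = kills * (drop_rate / 100)
= 500 * (20 / 100)
= 500 * 0.2
= 100.0

100.0 drops


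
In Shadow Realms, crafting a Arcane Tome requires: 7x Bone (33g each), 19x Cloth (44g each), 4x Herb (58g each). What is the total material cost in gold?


Cost breakdown:
  Bone: 7 * 33 = 231
  Cloth: 19 * 44 = 836
  Herb: 4 * 58 = 232
Total = 231 + 836 + 232 = 1299

1299 gold


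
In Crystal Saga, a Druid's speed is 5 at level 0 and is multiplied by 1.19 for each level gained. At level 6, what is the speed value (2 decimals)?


value = base * growth^level
= 5 * 1.19^6
= 5 * 2.839761
= 14.20

14.20 speed


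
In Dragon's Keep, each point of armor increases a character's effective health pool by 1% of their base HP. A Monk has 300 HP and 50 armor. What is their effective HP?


EHP = 300 * (1 + 50/100)
= 300 * (1 + 0.5)
= 300 * 1.5
= 450.0

450.0 EHP


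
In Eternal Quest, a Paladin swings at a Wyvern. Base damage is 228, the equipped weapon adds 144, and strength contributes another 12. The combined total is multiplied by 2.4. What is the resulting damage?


Sum base + weapon + str = 228 + 144 + 12 = 384
Multiply by 2.4:
384 * 2.4 = 921.6

921.6 damage


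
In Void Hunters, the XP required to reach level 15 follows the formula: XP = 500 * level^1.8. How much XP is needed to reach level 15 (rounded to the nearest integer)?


XP = 500 * level^1.8
Substitute level = 15:
XP = 500 * 15^1.8
= 500 * 130.9074
= 65454

65454 XP


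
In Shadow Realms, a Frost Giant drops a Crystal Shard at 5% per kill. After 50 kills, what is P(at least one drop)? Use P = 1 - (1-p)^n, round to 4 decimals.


P(at least one) = 1 - P(none) = 1 - (1-p)^n
p = 5/100 = 0.05
1 - p = 0.95
(1 - p)^50 = 0.95^50 = 0.076945
P(at least one) = 1 - 0.076945 = 0.9231

0.9231


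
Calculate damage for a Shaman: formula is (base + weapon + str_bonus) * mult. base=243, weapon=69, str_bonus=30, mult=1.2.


Sum base + weapon + str = 243 + 69 + 30 = 342
Multiply by 1.2:
342 * 1.2 = 410.4

410.4 damage


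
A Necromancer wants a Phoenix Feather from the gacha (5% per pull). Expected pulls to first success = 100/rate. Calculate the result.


Expected pulls for a geometric distribution = 1/p = 100 / rate%
= 100 / 5
= 20.0

20.0 pulls


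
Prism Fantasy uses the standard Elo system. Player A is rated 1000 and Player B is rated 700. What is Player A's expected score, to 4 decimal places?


Elo expected score: Ea = 1/(1 + 10^((Rb-Ra)/400))
Rb - Ra = 700 - 1000 = -300
(Rb-Ra)/400 = -300/400 = -0.75
10^-0.75 = 0.177828
Ea = 1/(1 + 0.177828) = 1/1.177828 = 0.8490

0.8490


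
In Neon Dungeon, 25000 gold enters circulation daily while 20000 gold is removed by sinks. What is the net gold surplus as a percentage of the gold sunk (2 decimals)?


Net gold = 25000 - 20000 = 5000
Inflation rate = net / sunk * 100 = 5000 / 20000 * 100
= 0.25 * 100
= 25.00%

25.00%


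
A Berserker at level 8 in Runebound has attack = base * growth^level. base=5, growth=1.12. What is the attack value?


value = base * growth^level
= 5 * 1.12^8
= 5 * 2.475963
= 12.38

12.38 attack


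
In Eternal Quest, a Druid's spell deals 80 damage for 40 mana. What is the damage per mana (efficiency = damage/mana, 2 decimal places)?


Efficiency = damage / mana
= 80 / 40
= 2.00

2.00 dmg/mana


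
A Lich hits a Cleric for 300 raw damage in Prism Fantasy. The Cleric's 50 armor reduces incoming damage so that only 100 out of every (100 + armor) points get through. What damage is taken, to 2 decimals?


actual = 300 * 100 / (100 + 50)
= 300 * 100 / 150
= 30000 / 150
= 200.00

200.00 damage


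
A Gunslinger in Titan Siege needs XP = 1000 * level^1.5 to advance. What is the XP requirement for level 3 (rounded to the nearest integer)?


XP = 1000 * level^1.5
Substitute level = 3:
XP = 1000 * 3^1.5
= 1000 * 5.1962
= 5196

5196 XP


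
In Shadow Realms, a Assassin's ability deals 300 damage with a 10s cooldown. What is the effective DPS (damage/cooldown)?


DPS = damage / cooldown
= 300 / 10
= 30.00

30.00 DPS


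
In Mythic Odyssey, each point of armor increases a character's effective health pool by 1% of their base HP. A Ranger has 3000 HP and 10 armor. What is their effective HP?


EHP = 3000 * (1 + 10/100)
= 3000 * (1 + 0.1)
= 3000 * 1.1
= 3300.0

3300.0 EHP


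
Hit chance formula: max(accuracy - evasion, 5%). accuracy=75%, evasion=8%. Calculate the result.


accuracy - evasion = 75 - 8 = 67
Apply floor: max(67, 5) = 67
Hit chance = 67%

67%


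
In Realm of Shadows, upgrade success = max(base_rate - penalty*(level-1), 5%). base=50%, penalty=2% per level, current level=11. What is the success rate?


raw_rate = 50 - 2 * (11 - 1)
= 50 - 2 * 10
= 50 - 20
= 30
Apply floor: max(30, 5) = 30%

30%


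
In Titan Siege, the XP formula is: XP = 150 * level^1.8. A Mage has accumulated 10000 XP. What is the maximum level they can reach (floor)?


XP = 150 * level^1.8, so level = (XP / 150)^(1/1.8)
= (10000 / 150)^(1/1.8)
= 66.6667^0.5556
= 10.3106
Floor: level = 10

level 10


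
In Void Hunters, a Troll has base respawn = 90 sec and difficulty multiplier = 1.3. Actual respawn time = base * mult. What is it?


Respawn time = base * multiplier
= 90 * 1.3
= 117.0 seconds

117.0 seconds


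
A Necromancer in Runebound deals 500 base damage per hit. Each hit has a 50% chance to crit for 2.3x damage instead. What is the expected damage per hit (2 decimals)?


E[dmg] = base * (1 + crit_chance * (crit_mult - 1))
cc as decimal = 50/100 = 0.5
cm - 1 = 2.3 - 1 = 1.3
Bonus factor = 0.5 * 1.3 = 0.65
Total multiplier = 1 + 0.65 = 1.65
Expected damage = 500 * 1.65 = 825.00

825.00 damage


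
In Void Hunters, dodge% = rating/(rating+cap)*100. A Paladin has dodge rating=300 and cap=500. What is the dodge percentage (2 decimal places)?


dodge% = 300 / (300 + 500) * 100
= 300 / 800 * 100
= 0.375 * 100
= 37.50%

37.50%


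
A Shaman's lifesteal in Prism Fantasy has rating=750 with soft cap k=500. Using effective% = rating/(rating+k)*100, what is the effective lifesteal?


effective% = rating / (rating + k) * 100
= 750 / (750 + 500) * 100
= 750 / 1250 * 100
= 0.6 * 100
= 60.00%

60.00%


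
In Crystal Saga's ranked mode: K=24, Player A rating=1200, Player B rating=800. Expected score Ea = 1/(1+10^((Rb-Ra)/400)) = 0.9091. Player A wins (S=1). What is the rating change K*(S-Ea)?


Elo update: delta = K * (S - Ea), where S = 1 (wins)
S - Ea = 1 - 0.9091 = 0.0909
Rating change = 24 * 0.0909
= 2.18

2.18 rating points
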